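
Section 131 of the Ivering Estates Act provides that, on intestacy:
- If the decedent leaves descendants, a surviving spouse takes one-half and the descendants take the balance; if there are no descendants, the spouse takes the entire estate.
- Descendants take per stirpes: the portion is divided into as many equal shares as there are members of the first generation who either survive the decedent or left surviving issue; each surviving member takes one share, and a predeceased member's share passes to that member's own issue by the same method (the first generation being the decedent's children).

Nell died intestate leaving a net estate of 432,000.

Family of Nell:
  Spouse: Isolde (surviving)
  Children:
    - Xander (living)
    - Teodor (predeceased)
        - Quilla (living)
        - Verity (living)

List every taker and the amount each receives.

Isolde: 216,000; Xander: 108,000; Quilla: 54,000; Verity: 54,000

Isolde takes one-half of 432,000 = 216,000. The remaining 216,000 passes to the descendants.
The descendants' portion (216,000) is divided into 2 shares of 108,000: Xander takes 108,000; Teodor's 108,000 share passes to Teodor's issue.
Teodor's share (108,000) is divided into 2 shares of 54,000: Quilla and Verity each take 54,000.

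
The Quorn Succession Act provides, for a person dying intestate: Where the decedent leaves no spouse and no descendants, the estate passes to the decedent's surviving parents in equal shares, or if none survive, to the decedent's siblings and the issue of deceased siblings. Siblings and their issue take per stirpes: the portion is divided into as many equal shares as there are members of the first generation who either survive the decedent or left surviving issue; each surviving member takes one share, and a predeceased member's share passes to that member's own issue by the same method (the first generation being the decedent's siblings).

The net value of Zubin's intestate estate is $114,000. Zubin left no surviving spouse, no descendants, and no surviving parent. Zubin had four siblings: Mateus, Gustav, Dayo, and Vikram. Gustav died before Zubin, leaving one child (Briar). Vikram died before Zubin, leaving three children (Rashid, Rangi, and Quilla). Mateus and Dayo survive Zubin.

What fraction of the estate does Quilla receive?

Quilla receives 1/12 of the estate.

The entire $114,000 passes to the siblings and their issue.
That amount ($114,000) is divided into 4 shares of $28,500: Mateus and Dayo each take $28,500; Gustav's $28,500 share passes to Gustav's issue; Vikram's $28,500 share passes to Vikram's issue.
Gustav's share ($28,500) passes entirely to Briar.
Vikram's share ($28,500) is divided into 3 shares of $9,500: Rashid, Rangi, and Quilla each take $9,500.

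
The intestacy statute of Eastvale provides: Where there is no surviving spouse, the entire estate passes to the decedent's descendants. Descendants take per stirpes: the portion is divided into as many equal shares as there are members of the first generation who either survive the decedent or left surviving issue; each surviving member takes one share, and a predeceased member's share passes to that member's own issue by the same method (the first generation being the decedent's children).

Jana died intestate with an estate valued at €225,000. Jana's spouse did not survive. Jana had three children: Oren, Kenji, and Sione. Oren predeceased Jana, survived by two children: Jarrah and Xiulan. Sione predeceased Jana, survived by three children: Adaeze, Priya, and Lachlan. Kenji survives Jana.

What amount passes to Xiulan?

Xiulan receives €37,500.

The entire €225,000 passes to the descendants.
That amount (€225,000) is divided into 3 shares of €75,000: Kenji takes €75,000; Oren's €75,000 share passes to Oren's issue; Sione's €75,000 share passes to Sione's issue.
Oren's share (€75,000) is divided into 2 shares of €37,500: Jarrah and Xiulan each take €37,500.
Sione's share (€75,000) is divided into 3 shares of €25,000: Adaeze, Priya, and Lachlan each take €25,000.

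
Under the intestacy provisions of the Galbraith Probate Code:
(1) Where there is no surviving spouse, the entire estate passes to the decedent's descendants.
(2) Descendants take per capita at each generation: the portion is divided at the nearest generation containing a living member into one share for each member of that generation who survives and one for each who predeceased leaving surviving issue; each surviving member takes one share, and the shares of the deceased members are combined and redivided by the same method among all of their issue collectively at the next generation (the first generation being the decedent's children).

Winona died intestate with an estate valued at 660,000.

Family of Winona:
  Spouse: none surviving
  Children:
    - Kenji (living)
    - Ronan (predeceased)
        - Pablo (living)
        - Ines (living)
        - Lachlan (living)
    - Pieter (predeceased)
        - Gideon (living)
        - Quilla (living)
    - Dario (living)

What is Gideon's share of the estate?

The entire 660,000 passes to the descendants.
That amount (660,000) is divided at the children's generation into 4 shares of 165,000. Kenji and Dario each take 165,000. The 2 shares of the deceased (Ronan and Pieter) are combined into a pool of 330,000.
That pool (330,000) is divided at the grandchildren's generation equally among Pablo, Ines, Lachlan, Gideon, and Quilla: 66,000 each.

Gideon receives 66,000.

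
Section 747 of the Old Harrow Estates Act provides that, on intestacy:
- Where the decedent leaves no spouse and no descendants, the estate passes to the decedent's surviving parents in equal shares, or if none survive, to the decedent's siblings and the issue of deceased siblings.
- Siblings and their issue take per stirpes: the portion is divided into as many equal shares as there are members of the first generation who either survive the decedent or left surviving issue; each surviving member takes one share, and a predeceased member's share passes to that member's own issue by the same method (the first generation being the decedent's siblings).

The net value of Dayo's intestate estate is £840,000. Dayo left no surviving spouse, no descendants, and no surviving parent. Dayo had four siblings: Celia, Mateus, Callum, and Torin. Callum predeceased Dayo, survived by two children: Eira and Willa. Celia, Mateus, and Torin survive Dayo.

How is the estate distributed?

The entire £840,000 passes to the siblings and their issue.
That amount (£840,000) is divided into 4 shares of £210,000: Celia, Mateus, and Torin each take £210,000; Callum's £210,000 share passes to Callum's issue.
Callum's share (£210,000) is divided into 2 shares of £105,000: Eira and Willa each take £105,000.

Celia: £210,000; Mateus: £210,000; Eira: £105,000; Willa: £105,000; Torin: £210,000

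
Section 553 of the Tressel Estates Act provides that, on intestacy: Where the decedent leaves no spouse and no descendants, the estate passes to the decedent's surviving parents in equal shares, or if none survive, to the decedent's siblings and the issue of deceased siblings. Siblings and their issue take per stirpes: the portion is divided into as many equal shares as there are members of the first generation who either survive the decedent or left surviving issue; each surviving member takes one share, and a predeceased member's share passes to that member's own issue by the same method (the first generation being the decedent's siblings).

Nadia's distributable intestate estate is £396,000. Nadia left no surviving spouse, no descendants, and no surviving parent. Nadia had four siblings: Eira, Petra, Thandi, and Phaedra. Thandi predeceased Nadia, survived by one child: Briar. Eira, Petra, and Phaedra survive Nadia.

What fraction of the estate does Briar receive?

The entire £396,000 passes to the siblings and their issue.
That amount (£396,000) is divided into 4 shares of £99,000: Eira, Petra, and Phaedra each take £99,000; Thandi's £99,000 share passes to Thandi's issue.
Thandi's share (£99,000) passes entirely to Briar.

Briar receives 1/4 of the estate.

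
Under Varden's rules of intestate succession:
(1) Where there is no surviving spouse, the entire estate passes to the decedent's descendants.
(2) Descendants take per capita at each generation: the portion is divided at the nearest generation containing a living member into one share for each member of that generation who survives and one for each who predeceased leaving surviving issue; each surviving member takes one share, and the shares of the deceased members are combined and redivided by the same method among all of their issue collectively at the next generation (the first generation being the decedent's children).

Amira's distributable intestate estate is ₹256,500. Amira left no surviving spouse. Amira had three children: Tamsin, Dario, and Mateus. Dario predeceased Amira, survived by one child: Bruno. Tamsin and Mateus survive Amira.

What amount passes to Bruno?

Bruno receives ₹85,500.

The entire ₹256,500 passes to the descendants.
That amount (₹256,500) is divided at the children's generation into 3 shares of ₹85,500. Tamsin and Mateus each take ₹85,500. The remaining share for the deceased Dario (₹85,500) is carried to the next generation.
That pool (₹85,500) passes entirely to Bruno, the sole taker at the grandchildren's generation.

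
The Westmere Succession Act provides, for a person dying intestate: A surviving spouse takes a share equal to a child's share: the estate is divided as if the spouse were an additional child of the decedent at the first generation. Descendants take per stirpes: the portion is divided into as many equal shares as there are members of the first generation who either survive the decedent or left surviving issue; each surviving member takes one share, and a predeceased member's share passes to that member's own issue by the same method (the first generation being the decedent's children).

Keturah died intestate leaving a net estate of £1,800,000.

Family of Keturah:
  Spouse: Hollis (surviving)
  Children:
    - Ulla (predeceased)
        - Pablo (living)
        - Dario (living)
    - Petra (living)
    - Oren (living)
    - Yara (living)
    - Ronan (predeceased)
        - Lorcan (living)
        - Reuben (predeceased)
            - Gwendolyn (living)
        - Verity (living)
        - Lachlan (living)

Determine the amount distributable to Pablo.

Pablo receives £150,000.

The spouse counts as an additional share at the children's level, so there are 6 primary shares of £300,000. Hollis takes one such share (£300,000).
The children's combined portion (£1,500,000) is divided into 5 shares of £300,000: Petra, Oren, and Yara each take £300,000; Ulla's £300,000 share passes to Ulla's issue; Ronan's £300,000 share passes to Ronan's issue.
Ulla's share (£300,000) is divided into 2 shares of £150,000: Pablo and Dario each take £150,000.
Ronan's share (£300,000) is divided into 4 shares of £75,000: Lorcan, Verity, and Lachlan each take £75,000; Reuben's £75,000 share passes to Reuben's issue.
Reuben's share (£75,000) passes entirely to Gwendolyn.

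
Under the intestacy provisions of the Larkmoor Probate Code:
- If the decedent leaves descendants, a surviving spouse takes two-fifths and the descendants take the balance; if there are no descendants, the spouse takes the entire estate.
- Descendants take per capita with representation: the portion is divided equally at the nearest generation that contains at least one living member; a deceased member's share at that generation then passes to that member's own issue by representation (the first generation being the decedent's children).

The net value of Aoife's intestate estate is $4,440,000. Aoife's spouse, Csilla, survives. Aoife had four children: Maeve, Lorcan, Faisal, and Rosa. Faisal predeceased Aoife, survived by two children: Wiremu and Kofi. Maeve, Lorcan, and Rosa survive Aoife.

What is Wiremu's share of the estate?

Csilla takes two-fifths of $4,440,000 = $1,776,000. The remaining $2,664,000 passes to the descendants.
The descendants' portion ($2,664,000) is divided into 4 shares of $666,000: Maeve, Lorcan, and Rosa each take $666,000; Faisal's $666,000 share passes to Faisal's issue.
Faisal's share ($666,000) is divided into 2 shares of $333,000: Wiremu and Kofi each take $333,000.

Wiremu receives $333,000.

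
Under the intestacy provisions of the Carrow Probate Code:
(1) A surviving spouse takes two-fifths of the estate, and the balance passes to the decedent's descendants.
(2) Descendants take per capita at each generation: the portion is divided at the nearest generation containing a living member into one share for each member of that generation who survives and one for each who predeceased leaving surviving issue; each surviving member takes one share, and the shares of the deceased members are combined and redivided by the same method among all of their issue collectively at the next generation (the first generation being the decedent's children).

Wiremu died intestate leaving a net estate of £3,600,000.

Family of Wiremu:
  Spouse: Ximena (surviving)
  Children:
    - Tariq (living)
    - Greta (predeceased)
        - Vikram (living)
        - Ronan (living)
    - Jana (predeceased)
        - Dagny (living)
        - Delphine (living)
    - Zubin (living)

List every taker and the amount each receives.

Ximena takes two-fifths of £3,600,000 = £1,440,000. The remaining £2,160,000 passes to the descendants.
The descendants' portion (£2,160,000) is divided at the children's generation into 4 shares of £540,000. Tariq and Zubin each take £540,000. The 2 shares of the deceased (Greta and Jana) are combined into a pool of £1,080,000.
That pool (£1,080,000) is divided at the grandchildren's generation equally among Vikram, Ronan, Dagny, and Delphine: £270,000 each.

Ximena: £1,440,000; Tariq: £540,000; Vikram: £270,000; Ronan: £270,000; Dagny: £270,000; Delphine: £270,000; Zubin: £540,000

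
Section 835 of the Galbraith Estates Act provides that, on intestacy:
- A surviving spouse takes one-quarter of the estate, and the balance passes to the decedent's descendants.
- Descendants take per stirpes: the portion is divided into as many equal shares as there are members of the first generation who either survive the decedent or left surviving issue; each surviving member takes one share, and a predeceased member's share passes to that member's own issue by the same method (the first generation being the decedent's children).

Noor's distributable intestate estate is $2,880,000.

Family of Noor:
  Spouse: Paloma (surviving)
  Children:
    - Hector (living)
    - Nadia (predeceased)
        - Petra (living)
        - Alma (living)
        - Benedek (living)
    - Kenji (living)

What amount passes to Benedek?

Benedek receives $240,000.

Paloma takes one-quarter of $2,880,000 = $720,000. The remaining $2,160,000 passes to the descendants.
The descendants' portion ($2,160,000) is divided into 3 shares of $720,000: Hector and Kenji each take $720,000; Nadia's $720,000 share passes to Nadia's issue.
Nadia's share ($720,000) is divided into 3 shares of $240,000: Petra, Alma, and Benedek each take $240,000.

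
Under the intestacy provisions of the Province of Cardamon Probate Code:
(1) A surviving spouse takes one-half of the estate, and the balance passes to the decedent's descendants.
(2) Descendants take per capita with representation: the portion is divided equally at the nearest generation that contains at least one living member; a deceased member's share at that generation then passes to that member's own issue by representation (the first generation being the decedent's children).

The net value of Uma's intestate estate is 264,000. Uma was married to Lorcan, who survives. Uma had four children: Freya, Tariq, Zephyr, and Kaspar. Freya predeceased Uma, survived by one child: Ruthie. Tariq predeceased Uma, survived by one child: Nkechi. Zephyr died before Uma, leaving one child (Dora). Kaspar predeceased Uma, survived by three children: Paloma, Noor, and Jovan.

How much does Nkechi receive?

Nkechi receives 22,000.

Lorcan takes one-half of 264,000 = 132,000. The remaining 132,000 passes to the descendants.
No child survives, so the initial division is made at the grandchildren's generation.
The descendants' portion (132,000) is divided into 6 shares of 22,000: Ruthie, Nkechi, Dora, Paloma, Noor, and Jovan each take 22,000.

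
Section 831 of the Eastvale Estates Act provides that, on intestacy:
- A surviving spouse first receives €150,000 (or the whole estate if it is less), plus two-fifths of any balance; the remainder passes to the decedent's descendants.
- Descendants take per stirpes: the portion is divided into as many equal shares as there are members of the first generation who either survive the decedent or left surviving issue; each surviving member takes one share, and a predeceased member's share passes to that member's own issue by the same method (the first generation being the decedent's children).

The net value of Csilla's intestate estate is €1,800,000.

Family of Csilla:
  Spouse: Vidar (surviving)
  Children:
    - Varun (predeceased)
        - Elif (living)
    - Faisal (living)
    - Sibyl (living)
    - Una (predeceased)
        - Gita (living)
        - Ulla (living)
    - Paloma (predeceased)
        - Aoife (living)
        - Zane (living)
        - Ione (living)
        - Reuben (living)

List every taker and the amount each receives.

Vidar first takes €150,000, leaving a balance of €1,650,000. Vidar then takes two-fifths of the balance (€660,000), for a total of €810,000. The remaining €990,000 passes to the descendants.
The descendants' portion (€990,000) is divided into 5 shares of €198,000: Faisal and Sibyl each take €198,000; Varun's €198,000 share passes to Varun's issue; Una's €198,000 share passes to Una's issue; Paloma's €198,000 share passes to Paloma's issue.
Varun's share (€198,000) passes entirely to Elif.
Una's share (€198,000) is divided into 2 shares of €99,000: Gita and Ulla each take €99,000.
Paloma's share (€198,000) is divided into 4 shares of €49,500: Aoife, Zane, Ione, and Reuben each take €49,500.

Vidar: €810,000; Elif: €198,000; Faisal: €198,000; Sibyl: €198,000; Gita: €99,000; Ulla: €99,000; Aoife: €49,500; Zane: €49,500; Ione: €49,500; Reuben: €49,500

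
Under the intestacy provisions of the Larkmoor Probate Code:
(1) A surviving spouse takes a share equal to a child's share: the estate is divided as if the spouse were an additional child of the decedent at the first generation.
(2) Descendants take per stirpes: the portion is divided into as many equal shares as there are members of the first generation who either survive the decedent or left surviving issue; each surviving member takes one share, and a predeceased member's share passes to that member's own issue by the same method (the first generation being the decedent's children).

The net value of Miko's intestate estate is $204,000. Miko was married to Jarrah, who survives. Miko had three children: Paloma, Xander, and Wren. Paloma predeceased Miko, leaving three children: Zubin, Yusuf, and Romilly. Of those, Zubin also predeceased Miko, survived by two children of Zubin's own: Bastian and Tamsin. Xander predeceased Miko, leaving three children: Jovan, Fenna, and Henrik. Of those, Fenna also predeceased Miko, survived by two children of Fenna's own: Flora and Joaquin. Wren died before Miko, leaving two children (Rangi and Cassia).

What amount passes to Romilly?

The spouse counts as an additional share at the children's level, so there are 4 primary shares of $51,000. Jarrah takes one such share ($51,000).
The children's combined portion ($153,000) is divided into 3 shares of $51,000: Paloma's $51,000 share passes to Paloma's issue; Xander's $51,000 share passes to Xander's issue; Wren's $51,000 share passes to Wren's issue.
Paloma's share ($51,000) is divided into 3 shares of $17,000: Yusuf and Romilly each take $17,000; Zubin's $17,000 share passes to Zubin's issue.
Zubin's share ($17,000) is divided into 2 shares of $8,500: Bastian and Tamsin each take $8,500.
Xander's share ($51,000) is divided into 3 shares of $17,000: Jovan and Henrik each take $17,000; Fenna's $17,000 share passes to Fenna's issue.
Fenna's share ($17,000) is divided into 2 shares of $8,500: Flora and Joaquin each take $8,500.
Wren's share ($51,000) is divided into 2 shares of $25,500: Rangi and Cassia each take $25,500.

Romilly receives $17,000.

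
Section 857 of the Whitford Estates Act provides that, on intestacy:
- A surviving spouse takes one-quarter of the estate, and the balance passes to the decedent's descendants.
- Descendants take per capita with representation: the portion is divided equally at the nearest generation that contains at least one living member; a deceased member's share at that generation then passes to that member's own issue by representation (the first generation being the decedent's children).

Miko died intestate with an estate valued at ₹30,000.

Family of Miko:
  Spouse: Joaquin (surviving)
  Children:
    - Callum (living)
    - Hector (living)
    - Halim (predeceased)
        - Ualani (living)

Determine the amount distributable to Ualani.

Ualani receives ₹7,500.

Joaquin takes one-quarter of ₹30,000 = ₹7,500. The remaining ₹22,500 passes to the descendants.
The descendants' portion (₹22,500) is divided into 3 shares of ₹7,500: Callum and Hector each take ₹7,500; Halim's ₹7,500 share passes to Halim's issue.
Halim's share (₹7,500) passes entirely to Ualani.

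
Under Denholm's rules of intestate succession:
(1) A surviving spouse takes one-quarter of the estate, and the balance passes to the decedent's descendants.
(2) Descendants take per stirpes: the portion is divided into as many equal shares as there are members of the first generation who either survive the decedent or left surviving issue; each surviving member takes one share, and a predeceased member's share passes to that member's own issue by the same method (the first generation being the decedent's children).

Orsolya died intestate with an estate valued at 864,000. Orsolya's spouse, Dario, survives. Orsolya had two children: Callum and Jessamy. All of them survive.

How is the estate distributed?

Dario: 216,000; Callum: 324,000; Jessamy: 324,000

Dario takes one-quarter of 864,000 = 216,000. The remaining 648,000 passes to the descendants.
The descendants' portion (648,000) is divided into 2 shares of 324,000: Callum and Jessamy each take 324,000.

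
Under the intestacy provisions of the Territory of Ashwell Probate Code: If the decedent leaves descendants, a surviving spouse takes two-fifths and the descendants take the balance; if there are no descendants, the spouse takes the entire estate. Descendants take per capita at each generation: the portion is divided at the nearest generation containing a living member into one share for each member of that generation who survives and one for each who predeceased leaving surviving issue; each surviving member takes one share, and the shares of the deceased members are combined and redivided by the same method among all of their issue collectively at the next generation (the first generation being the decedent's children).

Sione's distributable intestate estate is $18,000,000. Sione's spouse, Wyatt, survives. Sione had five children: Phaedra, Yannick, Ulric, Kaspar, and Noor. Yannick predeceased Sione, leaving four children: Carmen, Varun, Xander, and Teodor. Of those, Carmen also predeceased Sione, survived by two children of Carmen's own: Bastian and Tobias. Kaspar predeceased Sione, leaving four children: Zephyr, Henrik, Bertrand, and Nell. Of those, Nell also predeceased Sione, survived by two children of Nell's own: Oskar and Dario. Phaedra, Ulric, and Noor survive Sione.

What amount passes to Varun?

Wyatt takes two-fifths of $18,000,000 = $7,200,000. The remaining $10,800,000 passes to the descendants.
The descendants' portion ($10,800,000) is divided at the children's generation into 5 shares of $2,160,000. Phaedra, Ulric, and Noor each take $2,160,000. The 2 shares of the deceased (Yannick and Kaspar) are combined into a pool of $4,320,000.
That pool ($4,320,000) is divided at the grandchildren's generation into 8 shares of $540,000. Varun, Xander, Teodor, Zephyr, Henrik, and Bertrand each take $540,000. The 2 shares of the deceased (Carmen and Nell) are combined into a pool of $1,080,000.
That pool ($1,080,000) is divided at the great-grandchildren's generation equally among Bastian, Tobias, Oskar, and Dario: $270,000 each.

Varun receives $540,000.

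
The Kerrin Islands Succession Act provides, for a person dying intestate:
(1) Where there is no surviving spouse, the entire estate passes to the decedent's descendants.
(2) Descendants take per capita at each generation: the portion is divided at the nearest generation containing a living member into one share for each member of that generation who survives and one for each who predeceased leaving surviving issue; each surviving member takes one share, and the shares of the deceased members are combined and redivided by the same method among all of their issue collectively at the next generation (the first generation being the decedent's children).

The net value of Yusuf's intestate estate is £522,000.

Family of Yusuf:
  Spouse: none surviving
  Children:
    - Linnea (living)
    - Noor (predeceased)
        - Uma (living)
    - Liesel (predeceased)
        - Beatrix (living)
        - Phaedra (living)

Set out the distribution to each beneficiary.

The entire £522,000 passes to the descendants.
That amount (£522,000) is divided at the children's generation into 3 shares of £174,000. Linnea takes £174,000. The 2 shares of the deceased (Noor and Liesel) are combined into a pool of £348,000.
That pool (£348,000) is divided at the grandchildren's generation equally among Uma, Beatrix, and Phaedra: £116,000 each.

Linnea: £174,000; Uma: £116,000; Beatrix: £116,000; Phaedra: £116,000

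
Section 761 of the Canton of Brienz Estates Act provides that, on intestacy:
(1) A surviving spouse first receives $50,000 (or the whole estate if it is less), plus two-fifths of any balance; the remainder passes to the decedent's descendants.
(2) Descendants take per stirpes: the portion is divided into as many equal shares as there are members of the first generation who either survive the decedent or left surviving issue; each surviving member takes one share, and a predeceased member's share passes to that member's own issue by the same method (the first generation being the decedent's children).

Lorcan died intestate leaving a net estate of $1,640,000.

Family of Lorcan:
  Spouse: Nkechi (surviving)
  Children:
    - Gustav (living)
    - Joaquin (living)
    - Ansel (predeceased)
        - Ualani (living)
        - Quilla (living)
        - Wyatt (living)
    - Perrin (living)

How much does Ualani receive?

Nkechi first takes $50,000, leaving a balance of $1,590,000. Nkechi then takes two-fifths of the balance ($636,000), for a total of $686,000. The remaining $954,000 passes to the descendants.
The descendants' portion ($954,000) is divided into 4 shares of $238,500: Gustav, Joaquin, and Perrin each take $238,500; Ansel's $238,500 share passes to Ansel's issue.
Ansel's share ($238,500) is divided into 3 shares of $79,500: Ualani, Quilla, and Wyatt each take $79,500.

Ualani receives $79,500.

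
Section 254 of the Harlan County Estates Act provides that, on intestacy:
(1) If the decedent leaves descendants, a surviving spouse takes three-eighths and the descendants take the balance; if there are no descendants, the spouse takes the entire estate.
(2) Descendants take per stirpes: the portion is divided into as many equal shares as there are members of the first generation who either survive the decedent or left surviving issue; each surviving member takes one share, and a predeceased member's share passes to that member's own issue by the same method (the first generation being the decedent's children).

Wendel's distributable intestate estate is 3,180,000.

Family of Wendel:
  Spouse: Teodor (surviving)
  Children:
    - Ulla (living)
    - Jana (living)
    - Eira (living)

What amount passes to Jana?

Jana receives 662,500.

Teodor takes three-eighths of 3,180,000 = 1,192,500. The remaining 1,987,500 passes to the descendants.
The descendants' portion (1,987,500) is divided into 3 shares of 662,500: Ulla, Jana, and Eira each take 662,500.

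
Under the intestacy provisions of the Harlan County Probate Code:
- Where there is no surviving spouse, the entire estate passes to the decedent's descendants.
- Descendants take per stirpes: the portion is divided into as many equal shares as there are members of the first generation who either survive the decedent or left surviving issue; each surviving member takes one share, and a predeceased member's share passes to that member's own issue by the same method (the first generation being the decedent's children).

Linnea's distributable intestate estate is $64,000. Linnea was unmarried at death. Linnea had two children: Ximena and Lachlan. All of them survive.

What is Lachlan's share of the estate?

Lachlan receives $32,000.

The entire $64,000 passes to the descendants.
That amount ($64,000) is divided into 2 shares of $32,000: Ximena and Lachlan each take $32,000.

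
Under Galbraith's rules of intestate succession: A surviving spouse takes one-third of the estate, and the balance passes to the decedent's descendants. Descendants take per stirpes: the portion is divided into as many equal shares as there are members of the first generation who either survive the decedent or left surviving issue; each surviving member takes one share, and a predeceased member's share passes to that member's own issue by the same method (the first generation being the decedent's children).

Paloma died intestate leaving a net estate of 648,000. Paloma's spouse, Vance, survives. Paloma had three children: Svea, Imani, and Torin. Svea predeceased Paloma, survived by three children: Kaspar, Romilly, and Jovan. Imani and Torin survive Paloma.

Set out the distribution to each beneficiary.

Vance takes one-third of 648,000 = 216,000. The remaining 432,000 passes to the descendants.
The descendants' portion (432,000) is divided into 3 shares of 144,000: Imani and Torin each take 144,000; Svea's 144,000 share passes to Svea's issue.
Svea's share (144,000) is divided into 3 shares of 48,000: Kaspar, Romilly, and Jovan each take 48,000.

Vance: 216,000; Kaspar: 48,000; Romilly: 48,000; Jovan: 48,000; Imani: 144,000; Torin: 144,000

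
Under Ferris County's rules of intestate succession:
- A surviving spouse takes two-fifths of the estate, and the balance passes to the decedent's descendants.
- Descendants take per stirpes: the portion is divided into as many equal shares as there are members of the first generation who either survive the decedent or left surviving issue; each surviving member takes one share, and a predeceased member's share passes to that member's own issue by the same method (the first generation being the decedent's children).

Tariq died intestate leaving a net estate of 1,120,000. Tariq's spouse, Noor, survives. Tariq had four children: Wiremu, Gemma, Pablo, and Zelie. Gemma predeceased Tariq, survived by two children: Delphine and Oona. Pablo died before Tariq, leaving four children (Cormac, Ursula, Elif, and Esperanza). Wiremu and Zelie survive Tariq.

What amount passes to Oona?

Oona receives 84,000.

Noor takes two-fifths of 1,120,000 = 448,000. The remaining 672,000 passes to the descendants.
The descendants' portion (672,000) is divided into 4 shares of 168,000: Wiremu and Zelie each take 168,000; Gemma's 168,000 share passes to Gemma's issue; Pablo's 168,000 share passes to Pablo's issue.
Gemma's share (168,000) is divided into 2 shares of 84,000: Delphine and Oona each take 84,000.
Pablo's share (168,000) is divided into 4 shares of 42,000: Cormac, Ursula, Elif, and Esperanza each take 42,000.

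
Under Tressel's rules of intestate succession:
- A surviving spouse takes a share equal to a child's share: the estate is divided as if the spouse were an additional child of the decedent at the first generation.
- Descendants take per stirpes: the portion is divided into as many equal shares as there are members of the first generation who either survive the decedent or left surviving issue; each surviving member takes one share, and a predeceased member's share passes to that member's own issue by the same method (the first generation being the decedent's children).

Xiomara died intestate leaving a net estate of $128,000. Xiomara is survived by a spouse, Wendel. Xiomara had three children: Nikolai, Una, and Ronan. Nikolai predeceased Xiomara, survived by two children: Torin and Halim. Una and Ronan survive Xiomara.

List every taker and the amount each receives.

The spouse counts as an additional share at the children's level, so there are 4 primary shares of $32,000. Wendel takes one such share ($32,000).
The children's combined portion ($96,000) is divided into 3 shares of $32,000: Una and Ronan each take $32,000; Nikolai's $32,000 share passes to Nikolai's issue.
Nikolai's share ($32,000) is divided into 2 shares of $16,000: Torin and Halim each take $16,000.

Wendel: $32,000; Torin: $16,000; Halim: $16,000; Una: $32,000; Ronan: $32,000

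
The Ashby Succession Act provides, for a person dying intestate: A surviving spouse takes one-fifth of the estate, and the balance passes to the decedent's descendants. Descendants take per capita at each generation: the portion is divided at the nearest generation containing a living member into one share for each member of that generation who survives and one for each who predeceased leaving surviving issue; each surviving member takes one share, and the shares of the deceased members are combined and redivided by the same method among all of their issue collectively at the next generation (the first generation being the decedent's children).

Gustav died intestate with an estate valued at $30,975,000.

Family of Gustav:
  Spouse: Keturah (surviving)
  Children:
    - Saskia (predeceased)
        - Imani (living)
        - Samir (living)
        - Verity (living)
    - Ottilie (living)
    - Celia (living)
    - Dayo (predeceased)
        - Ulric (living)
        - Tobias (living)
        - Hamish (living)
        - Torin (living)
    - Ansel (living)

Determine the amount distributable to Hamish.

Keturah takes one-fifth of $30,975,000 = $6,195,000. The remaining $24,780,000 passes to the descendants.
The descendants' portion ($24,780,000) is divided at the children's generation into 5 shares of $4,956,000. Ottilie, Celia, and Ansel each take $4,956,000. The 2 shares of the deceased (Saskia and Dayo) are combined into a pool of $9,912,000.
That pool ($9,912,000) is divided at the grandchildren's generation equally among Imani, Samir, Verity, Ulric, Tobias, Hamish, and Torin: $1,416,000 each.

Hamish receives $1,416,000.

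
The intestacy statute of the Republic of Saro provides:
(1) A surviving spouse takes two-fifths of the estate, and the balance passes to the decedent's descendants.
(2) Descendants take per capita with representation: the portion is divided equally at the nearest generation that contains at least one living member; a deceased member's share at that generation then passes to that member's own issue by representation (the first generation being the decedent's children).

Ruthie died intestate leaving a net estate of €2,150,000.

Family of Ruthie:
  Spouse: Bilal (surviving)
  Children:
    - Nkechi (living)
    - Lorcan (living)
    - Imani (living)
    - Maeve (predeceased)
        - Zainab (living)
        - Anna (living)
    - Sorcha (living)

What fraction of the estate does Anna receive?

Bilal takes two-fifths of €2,150,000 = €860,000. The remaining €1,290,000 passes to the descendants.
The descendants' portion (€1,290,000) is divided into 5 shares of €258,000: Nkechi, Lorcan, Imani, and Sorcha each take €258,000; Maeve's €258,000 share passes to Maeve's issue.
Maeve's share (€258,000) is divided into 2 shares of €129,000: Zainab and Anna each take €129,000.

Anna receives 3/50 of the estate.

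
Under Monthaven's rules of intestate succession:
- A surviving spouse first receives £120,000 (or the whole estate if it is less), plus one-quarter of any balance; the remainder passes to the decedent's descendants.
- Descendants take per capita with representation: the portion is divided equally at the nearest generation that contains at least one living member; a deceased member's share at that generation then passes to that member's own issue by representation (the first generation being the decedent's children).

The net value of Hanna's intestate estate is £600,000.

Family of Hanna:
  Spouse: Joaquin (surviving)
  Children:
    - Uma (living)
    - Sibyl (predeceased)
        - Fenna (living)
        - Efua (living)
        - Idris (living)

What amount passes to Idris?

Joaquin first takes £120,000, leaving a balance of £480,000. Joaquin then takes one-quarter of the balance (£120,000), for a total of £240,000. The remaining £360,000 passes to the descendants.
The descendants' portion (£360,000) is divided into 2 shares of £180,000: Uma takes £180,000; Sibyl's £180,000 share passes to Sibyl's issue.
Sibyl's share (£180,000) is divided into 3 shares of £60,000: Fenna, Efua, and Idris each take £60,000.

Idris receives £60,000.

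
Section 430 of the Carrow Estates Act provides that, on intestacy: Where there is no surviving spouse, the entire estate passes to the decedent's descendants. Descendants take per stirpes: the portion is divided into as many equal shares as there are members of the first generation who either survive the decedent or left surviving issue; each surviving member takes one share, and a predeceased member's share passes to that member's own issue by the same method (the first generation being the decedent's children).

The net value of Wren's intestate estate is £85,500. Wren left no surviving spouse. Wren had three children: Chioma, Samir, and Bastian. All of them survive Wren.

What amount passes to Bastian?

Bastian receives £28,500.

The entire £85,500 passes to the descendants.
That amount (£85,500) is divided into 3 shares of £28,500: Chioma, Samir, and Bastian each take £28,500.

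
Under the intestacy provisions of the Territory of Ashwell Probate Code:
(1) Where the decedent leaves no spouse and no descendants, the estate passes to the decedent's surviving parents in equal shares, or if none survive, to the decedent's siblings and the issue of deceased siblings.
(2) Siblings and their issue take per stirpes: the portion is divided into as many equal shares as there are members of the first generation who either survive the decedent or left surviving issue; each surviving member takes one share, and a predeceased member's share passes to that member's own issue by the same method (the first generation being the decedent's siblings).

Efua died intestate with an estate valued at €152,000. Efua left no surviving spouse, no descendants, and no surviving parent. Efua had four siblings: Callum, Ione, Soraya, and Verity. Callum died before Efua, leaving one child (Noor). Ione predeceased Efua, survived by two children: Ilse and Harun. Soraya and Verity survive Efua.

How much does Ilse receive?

Ilse receives €19,000.

The entire €152,000 passes to the siblings and their issue.
That amount (€152,000) is divided into 4 shares of €38,000: Soraya and Verity each take €38,000; Callum's €38,000 share passes to Callum's issue; Ione's €38,000 share passes to Ione's issue.
Callum's share (€38,000) passes entirely to Noor.
Ione's share (€38,000) is divided into 2 shares of €19,000: Ilse and Harun each take €19,000.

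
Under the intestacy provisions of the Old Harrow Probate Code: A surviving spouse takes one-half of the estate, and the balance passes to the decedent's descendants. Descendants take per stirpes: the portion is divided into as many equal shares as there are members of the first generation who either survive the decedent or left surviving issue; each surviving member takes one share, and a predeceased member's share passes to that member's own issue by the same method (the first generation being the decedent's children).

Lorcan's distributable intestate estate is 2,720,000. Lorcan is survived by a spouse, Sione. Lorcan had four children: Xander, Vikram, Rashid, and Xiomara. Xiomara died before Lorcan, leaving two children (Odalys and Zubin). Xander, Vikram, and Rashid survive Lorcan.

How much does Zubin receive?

Zubin receives 170,000.

Sione takes one-half of 2,720,000 = 1,360,000. The remaining 1,360,000 passes to the descendants.
The descendants' portion (1,360,000) is divided into 4 shares of 340,000: Xander, Vikram, and Rashid each take 340,000; Xiomara's 340,000 share passes to Xiomara's issue.
Xiomara's share (340,000) is divided into 2 shares of 170,000: Odalys and Zubin each take 170,000.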